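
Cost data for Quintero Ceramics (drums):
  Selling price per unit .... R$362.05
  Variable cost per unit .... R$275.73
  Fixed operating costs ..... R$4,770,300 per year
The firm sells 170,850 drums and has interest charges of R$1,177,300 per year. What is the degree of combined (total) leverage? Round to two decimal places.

1.68

Contribution at this volume is 170,850 × R$86.32 = R$14,747,772.00.
EBIT = R$14,747,772.00 − R$4,770,300 = R$9,977,472.00. Interest = R$1,177,300.00, so EBIT − I = R$8,800,172.00.
Degree of total leverage = total CM / (EBIT − interest) = R$14,747,772.00 / R$8,800,172.00 = 1.6759.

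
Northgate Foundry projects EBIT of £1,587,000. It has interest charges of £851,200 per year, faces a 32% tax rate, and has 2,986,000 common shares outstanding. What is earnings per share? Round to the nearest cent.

Pre-tax income = £1,587,000 − £851,200.00 = £735,800.00.
Net income = £735,800.00 × (1 − 0.32) = £500,344.00.
Per share: £500,344.00 / 2,986,000 shares = £0.17.

£0.17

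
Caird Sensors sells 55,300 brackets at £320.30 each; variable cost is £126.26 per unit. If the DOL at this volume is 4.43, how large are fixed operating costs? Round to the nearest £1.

£8,308,197

Contribution at this volume is 55,300 × £194.04 = £10,730,412.00.
Since DOL = CM ÷ EBIT, EBIT = £10,730,412.00 ÷ 4.43 = £2,422,214.90.
Fixed costs = CM − EBIT = £10,730,412.00 − £2,422,214.90 = £8,308,197.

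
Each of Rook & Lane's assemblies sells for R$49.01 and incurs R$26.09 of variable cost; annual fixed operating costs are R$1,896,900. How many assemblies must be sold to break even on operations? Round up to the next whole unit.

82,762 assemblies

Contribution margin per unit = R$49.01 − R$26.09 = R$22.92.
Units to break even: R$1,896,900 ÷ R$22.92 = 82,761.78, rounded up to 82,762.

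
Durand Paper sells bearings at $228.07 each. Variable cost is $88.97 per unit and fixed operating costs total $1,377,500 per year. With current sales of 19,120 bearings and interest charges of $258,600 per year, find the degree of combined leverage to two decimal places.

2.60

At 19,120 units, contribution = 19,120 × $139.10 = $2,659,592.00.
EBIT = $2,659,592.00 − $1,377,500 = $1,282,092.00. Interest = $258,600.00, so EBIT − I = $1,023,492.00.
DCL = contribution ÷ (EBIT − I) = $2,659,592.00 ÷ $1,023,492.00 = 2.5985.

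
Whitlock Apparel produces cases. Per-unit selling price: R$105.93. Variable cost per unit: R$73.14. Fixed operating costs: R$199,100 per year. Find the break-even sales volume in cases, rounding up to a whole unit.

6,072 cases

Unit CM = price − variable cost = R$105.93 − R$73.14 = R$32.79.
Break-even volume = fixed costs ÷ CM per unit = R$199,100 ÷ R$32.79 = 6,071.97, so 6,072 cases.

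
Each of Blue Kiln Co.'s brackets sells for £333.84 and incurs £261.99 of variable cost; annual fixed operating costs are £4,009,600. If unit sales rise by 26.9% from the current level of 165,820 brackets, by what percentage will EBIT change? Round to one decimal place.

Total contribution margin = 165,820 × £71.85 = £11,914,167.00.
Operating income = contribution − fixed costs = £11,914,167.00 − £4,009,600 = £7,904,567.00.
DOL = contribution ÷ EBIT = £11,914,167.00 ÷ £7,904,567.00 = 1.5073.
So EBIT moves 1.5073 × (+26.9%) = +40.5%.

+40.5%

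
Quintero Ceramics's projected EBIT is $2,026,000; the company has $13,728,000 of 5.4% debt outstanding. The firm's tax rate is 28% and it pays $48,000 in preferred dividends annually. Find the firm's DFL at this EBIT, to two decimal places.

1.66

Interest = $741,312.00.
Pre-tax preferred-dividend burden = $48,000 ÷ (1 − 0.28) = $66,666.67.
DFL = EBIT ÷ [EBIT − I − D_p/(1−t)] = $2,026,000 ÷ [$2,026,000 − $741,312.00 − $66,666.67] = $2,026,000 ÷ $1,218,021.33 = 1.6634.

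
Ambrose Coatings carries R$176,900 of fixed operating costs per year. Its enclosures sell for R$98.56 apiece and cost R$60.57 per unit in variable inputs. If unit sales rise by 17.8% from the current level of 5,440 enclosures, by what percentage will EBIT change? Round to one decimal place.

Total contribution margin = 5,440 × R$37.99 = R$206,665.60.
Subtracting fixed costs: EBIT = R$206,665.60 − R$176,900 = R$29,765.60.
So DOL = total CM / EBIT = R$206,665.60 / R$29,765.60 = 6.9431.
Operating income changes by 6.9431 × +17.8% = +123.6%.

+123.6%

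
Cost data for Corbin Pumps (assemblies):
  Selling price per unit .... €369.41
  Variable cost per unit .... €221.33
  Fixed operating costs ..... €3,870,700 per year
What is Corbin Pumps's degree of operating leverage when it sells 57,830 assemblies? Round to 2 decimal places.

Contribution at this volume is 57,830 × €148.08 = €8,563,466.40.
Subtracting fixed costs: EBIT = €8,563,466.40 − €3,870,700 = €4,692,766.40.
So DOL = total CM / EBIT = €8,563,466.40 / €4,692,766.40 = 1.8248.

1.82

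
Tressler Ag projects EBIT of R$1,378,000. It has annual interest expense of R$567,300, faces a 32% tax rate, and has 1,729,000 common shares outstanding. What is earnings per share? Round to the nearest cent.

R$0.32

Pre-tax income = R$1,378,000 − R$567,300.00 = R$810,700.00.
Net income = R$810,700.00 × (1 − 0.32) = R$551,276.00.
EPS = R$551,276.00 ÷ 1,729,000 = R$0.32.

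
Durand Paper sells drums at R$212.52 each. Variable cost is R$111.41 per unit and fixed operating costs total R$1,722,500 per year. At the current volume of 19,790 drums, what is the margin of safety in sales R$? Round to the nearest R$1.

R$585,301

Unit CM = price − variable cost = R$212.52 − R$111.41 = R$101.11. Break-even units = R$1,722,500 ÷ R$101.11 = 17,035.90; break-even revenue = 17,035.90 × R$212.52 = R$3,620,469.79.
Actual sales revenue = 19,790 × R$212.52 = R$4,205,770.80.
Margin of safety = R$4,205,770.80 − R$3,620,469.79 = R$585,301.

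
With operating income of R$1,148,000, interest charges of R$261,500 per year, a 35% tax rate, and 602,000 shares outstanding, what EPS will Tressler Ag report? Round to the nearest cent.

Interest = R$261,500.00, so EBT = R$1,148,000 − R$261,500.00 = R$886,500.00.
Net income = R$886,500.00 × (1 − 0.35) = R$576,225.00.
EPS = R$576,225.00 ÷ 602,000 = R$0.96.

R$0.96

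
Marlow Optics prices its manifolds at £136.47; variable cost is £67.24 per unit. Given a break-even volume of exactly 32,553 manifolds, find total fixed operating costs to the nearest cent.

Unit CM = price − variable cost = £136.47 − £67.24 = £69.23.
Since BE = FC / CM, FC = 32,553 × £69.23 = £2,253,644.19.

£2,253,644.19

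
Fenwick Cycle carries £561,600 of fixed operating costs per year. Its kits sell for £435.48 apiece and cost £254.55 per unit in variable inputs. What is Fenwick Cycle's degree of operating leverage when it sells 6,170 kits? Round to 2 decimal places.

2.01

At 6,170 units, contribution = 6,170 × £180.93 = £1,116,338.10.
Subtracting fixed costs: EBIT = £1,116,338.10 − £561,600 = £554,738.10.
DOL = contribution ÷ EBIT = £1,116,338.10 ÷ £554,738.10 = 2.0124.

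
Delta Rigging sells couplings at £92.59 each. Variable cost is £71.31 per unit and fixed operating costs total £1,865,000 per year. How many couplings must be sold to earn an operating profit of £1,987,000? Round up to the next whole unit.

181,016 couplings

Contribution margin per unit = £92.59 − £71.31 = £21.28.
Required volume = (fixed costs + target profit) ÷ CM = (£1,865,000 + £1,987,000) ÷ £21.28 = 181,015.04, so 181,016 couplings.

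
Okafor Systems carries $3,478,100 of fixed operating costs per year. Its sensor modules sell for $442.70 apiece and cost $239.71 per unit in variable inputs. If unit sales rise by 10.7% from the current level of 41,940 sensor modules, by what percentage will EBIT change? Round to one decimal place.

+18.1%

At 41,940 units, contribution = 41,940 × $202.99 = $8,513,400.60.
Operating income = contribution − fixed costs = $8,513,400.60 − $3,478,100 = $5,035,300.60.
Degree of operating leverage = $8,513,400.60 / $5,035,300.60 = 1.6907.
So EBIT moves 1.6907 × (+10.7%) = +18.1%.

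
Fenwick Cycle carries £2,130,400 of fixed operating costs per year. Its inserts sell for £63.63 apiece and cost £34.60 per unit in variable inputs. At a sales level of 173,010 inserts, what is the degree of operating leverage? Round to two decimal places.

1.74

At 173,010 units, contribution = 173,010 × £29.03 = £5,022,480.30.
EBIT = £5,022,480.30 − £2,130,400 = £2,892,080.30.
Degree of operating leverage = £5,022,480.30 / £2,892,080.30 = 1.7366.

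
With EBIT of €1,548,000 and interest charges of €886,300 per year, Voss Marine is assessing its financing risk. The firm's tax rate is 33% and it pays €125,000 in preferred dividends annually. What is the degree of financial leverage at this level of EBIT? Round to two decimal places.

3.26

Interest = €886,300.00.
Preferred dividends grossed up pre-tax: €125,000 / (1 − 0.33) = €186,567.16.
DFL = EBIT ÷ [EBIT − I − D_p/(1−t)] = €1,548,000 ÷ [€1,548,000 − €886,300.00 − €186,567.16] = €1,548,000 ÷ €475,132.84 = 3.2580.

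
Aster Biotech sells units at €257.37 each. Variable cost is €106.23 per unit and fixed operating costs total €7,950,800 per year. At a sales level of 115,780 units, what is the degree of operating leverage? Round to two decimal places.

1.83

At 115,780 units, contribution = 115,780 × €151.14 = €17,498,989.20.
Subtracting fixed costs: EBIT = €17,498,989.20 − €7,950,800 = €9,548,189.20.
DOL = contribution ÷ EBIT = €17,498,989.20 ÷ €9,548,189.20 = 1.8327.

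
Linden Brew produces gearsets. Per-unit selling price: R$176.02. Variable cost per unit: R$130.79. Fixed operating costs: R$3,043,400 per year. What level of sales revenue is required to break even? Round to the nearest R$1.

R$11,843,893

CM per unit = R$176.02 − R$130.79 = R$45.23; CM ratio = R$45.23 / R$176.02 = 0.2570.
Break-even revenue = fixed costs × price ÷ CM = R$3,043,400 × R$176.02 ÷ R$45.23 = R$11,843,893.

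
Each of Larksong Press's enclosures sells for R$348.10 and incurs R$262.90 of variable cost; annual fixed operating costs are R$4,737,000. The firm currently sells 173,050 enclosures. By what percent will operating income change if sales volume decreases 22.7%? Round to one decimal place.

-33.4%

At 173,050 units, contribution = 173,050 × R$85.20 = R$14,743,860.00.
EBIT = R$14,743,860.00 − R$4,737,000 = R$10,006,860.00.
DOL = contribution ÷ EBIT = R$14,743,860.00 ÷ R$10,006,860.00 = 1.4734.
%ΔEBIT = DOL × %ΔSales = 1.4734 × -22.7% = -33.4%.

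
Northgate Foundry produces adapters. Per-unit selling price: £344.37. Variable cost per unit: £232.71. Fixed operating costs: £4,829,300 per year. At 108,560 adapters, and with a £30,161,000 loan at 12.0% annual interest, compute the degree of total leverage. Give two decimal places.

3.30

At 108,560 units, contribution = 108,560 × £111.66 = £12,121,809.60.
EBIT = £12,121,809.60 − £4,829,300 = £7,292,509.60. Interest = £3,619,320.00.
DOL = £12,121,809.60 ÷ £7,292,509.60 = 1.6622; DFL = £7,292,509.60 ÷ £3,673,189.60 = 1.9853.
Combined leverage = 1.6622 × 1.9853 = 3.3000.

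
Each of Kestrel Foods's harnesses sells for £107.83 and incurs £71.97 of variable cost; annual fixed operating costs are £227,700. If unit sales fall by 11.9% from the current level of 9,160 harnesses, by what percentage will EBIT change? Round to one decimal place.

-38.8%

Contribution at this volume is 9,160 × £35.86 = £328,477.60.
EBIT = £328,477.60 − £227,700 = £100,777.60.
DOL = contribution ÷ EBIT = £328,477.60 ÷ £100,777.60 = 3.2594.
Operating income changes by 3.2594 × -11.9% = -38.8%.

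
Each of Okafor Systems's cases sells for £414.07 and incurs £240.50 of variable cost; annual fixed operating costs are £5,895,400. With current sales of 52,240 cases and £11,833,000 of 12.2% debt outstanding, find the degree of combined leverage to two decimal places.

Total contribution margin = 52,240 × £173.57 = £9,067,296.80.
EBIT = £9,067,296.80 − £5,895,400 = £3,171,896.80. Interest = £1,443,626.00, so EBIT − I = £1,728,270.80.
Degree of total leverage = total CM / (EBIT − interest) = £9,067,296.80 / £1,728,270.80 = 5.2465.

5.25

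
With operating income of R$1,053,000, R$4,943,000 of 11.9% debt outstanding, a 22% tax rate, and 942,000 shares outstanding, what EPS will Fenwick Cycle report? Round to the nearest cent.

Pre-tax income = R$1,053,000 − R$588,217.00 = R$464,783.00.
Net income = R$464,783.00 × (1 − 0.22) = R$362,530.74.
EPS = R$362,530.74 ÷ 942,000 = R$0.38.

R$0.38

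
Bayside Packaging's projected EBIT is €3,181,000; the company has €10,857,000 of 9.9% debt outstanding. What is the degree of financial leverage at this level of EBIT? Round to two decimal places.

1.51

Interest = €1,074,843.00.
DFL = EBIT ÷ (EBIT − I) = €3,181,000 ÷ (€3,181,000 − €1,074,843.00) = €3,181,000 ÷ €2,106,157.00 = 1.5103.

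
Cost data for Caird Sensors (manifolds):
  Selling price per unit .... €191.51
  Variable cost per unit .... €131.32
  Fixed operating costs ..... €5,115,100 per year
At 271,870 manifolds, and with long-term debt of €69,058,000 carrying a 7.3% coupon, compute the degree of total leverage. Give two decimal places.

Contribution at this volume is 271,870 × €60.19 = €16,363,855.30.
Operating income = contribution − fixed costs = €16,363,855.30 − €5,115,100 = €11,248,755.30. Interest = €5,041,234.00.
DOL = €16,363,855.30 ÷ €11,248,755.30 = 1.4547; DFL = €11,248,755.30 ÷ €6,207,521.30 = 1.8121.
DCL = DOL × DFL = 1.4547 × 1.8121 = 2.6361.

2.64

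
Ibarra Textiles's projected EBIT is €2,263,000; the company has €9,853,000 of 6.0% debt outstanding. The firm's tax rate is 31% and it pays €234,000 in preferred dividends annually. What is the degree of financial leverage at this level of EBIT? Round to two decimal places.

1.70

Annual interest charges come to €591,180.00.
Preferred dividends grossed up pre-tax: €234,000 / (1 − 0.31) = €339,130.43.
DFL = EBIT ÷ [EBIT − I − D_p/(1−t)] = €2,263,000 ÷ [€2,263,000 − €591,180.00 − €339,130.43] = €2,263,000 ÷ €1,332,689.57 = 1.6981.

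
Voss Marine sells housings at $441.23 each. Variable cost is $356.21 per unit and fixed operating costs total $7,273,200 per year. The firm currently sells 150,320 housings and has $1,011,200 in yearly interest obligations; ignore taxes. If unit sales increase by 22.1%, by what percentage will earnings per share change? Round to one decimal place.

+62.8%

Contribution at this volume is 150,320 × $85.02 = $12,780,206.40.
Operating income = contribution − fixed costs = $12,780,206.40 − $7,273,200 = $5,507,006.40.
Interest = $1,011,200.00, so EBIT − I = $4,495,806.40.
DCL = total CM / (EBIT − I) = $12,780,206.40 / $4,495,806.40 = 2.8427.
EPS therefore changes by 2.8427 × (+22.1%) = +62.8%.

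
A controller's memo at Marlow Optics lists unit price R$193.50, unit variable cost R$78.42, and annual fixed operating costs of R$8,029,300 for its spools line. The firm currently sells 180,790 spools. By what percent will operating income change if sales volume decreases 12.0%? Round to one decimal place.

-19.5%

Total contribution margin = 180,790 × R$115.08 = R$20,805,313.20.
EBIT = R$20,805,313.20 − R$8,029,300 = R$12,776,013.20.
Degree of operating leverage = R$20,805,313.20 / R$12,776,013.20 = 1.6285.
Operating income changes by 1.6285 × -12.0% = -19.5%.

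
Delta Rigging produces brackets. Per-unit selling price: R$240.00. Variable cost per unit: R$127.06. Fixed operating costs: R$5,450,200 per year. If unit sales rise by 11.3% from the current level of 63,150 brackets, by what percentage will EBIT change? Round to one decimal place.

Total contribution margin = 63,150 × R$112.94 = R$7,132,161.00.
EBIT = R$7,132,161.00 − R$5,450,200 = R$1,681,961.00.
So DOL = total CM / EBIT = R$7,132,161.00 / R$1,681,961.00 = 4.2404.
So EBIT moves 4.2404 × (+11.3%) = +47.9%.

+47.9%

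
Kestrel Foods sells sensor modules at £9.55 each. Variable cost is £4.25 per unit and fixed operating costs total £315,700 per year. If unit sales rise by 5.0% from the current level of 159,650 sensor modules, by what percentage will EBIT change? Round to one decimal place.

+8.0%

Contribution at this volume is 159,650 × £5.30 = £846,145.00.
EBIT = £846,145.00 − £315,700 = £530,445.00.
Degree of operating leverage = £846,145.00 / £530,445.00 = 1.5952.
%ΔEBIT = DOL × %ΔSales = 1.5952 × +5.0% = +8.0%.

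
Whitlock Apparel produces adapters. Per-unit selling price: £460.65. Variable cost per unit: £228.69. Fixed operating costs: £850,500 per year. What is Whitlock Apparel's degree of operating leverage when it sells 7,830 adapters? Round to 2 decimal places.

1.88

Contribution at this volume is 7,830 × £231.96 = £1,816,246.80.
Subtracting fixed costs: EBIT = £1,816,246.80 − £850,500 = £965,746.80.
DOL = contribution ÷ EBIT = £1,816,246.80 ÷ £965,746.80 = 1.8807.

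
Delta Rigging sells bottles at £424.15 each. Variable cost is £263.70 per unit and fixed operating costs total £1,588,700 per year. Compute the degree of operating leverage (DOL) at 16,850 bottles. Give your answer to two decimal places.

Total contribution margin = 16,850 × £160.45 = £2,703,582.50.
Operating income = contribution − fixed costs = £2,703,582.50 − £1,588,700 = £1,114,882.50.
Degree of operating leverage = £2,703,582.50 / £1,114,882.50 = 2.4250.

2.42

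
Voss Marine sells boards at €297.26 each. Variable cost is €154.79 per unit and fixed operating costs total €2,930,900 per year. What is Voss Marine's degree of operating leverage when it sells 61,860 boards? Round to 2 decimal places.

1.50

Contribution at this volume is 61,860 × €142.47 = €8,813,194.20.
Operating income = contribution − fixed costs = €8,813,194.20 − €2,930,900 = €5,882,294.20.
So DOL = total CM / EBIT = €8,813,194.20 / €5,882,294.20 = 1.4983.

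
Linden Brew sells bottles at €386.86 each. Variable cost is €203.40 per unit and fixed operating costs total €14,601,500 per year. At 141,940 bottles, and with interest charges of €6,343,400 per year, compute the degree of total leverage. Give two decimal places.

5.11

At 141,940 units, contribution = 141,940 × €183.46 = €26,040,312.40.
Subtracting fixed costs: EBIT = €26,040,312.40 − €14,601,500 = €11,438,812.40. Interest = €6,343,400.00, so EBIT − I = €5,095,412.40.
Degree of total leverage = total CM / (EBIT − interest) = €26,040,312.40 / €5,095,412.40 = 5.1105.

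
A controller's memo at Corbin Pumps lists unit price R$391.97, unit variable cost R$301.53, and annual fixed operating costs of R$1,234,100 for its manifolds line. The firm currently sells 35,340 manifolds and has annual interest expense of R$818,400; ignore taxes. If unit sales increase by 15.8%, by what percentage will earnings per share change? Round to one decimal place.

At 35,340 units, contribution = 35,340 × R$90.44 = R$3,196,149.60.
EBIT = R$3,196,149.60 − R$1,234,100 = R$1,962,049.60.
Interest = R$818,400.00, so EBIT − I = R$1,143,649.60.
DCL = total CM / (EBIT − I) = R$3,196,149.60 / R$1,143,649.60 = 2.7947.
%ΔEPS = DCL × %ΔSales = 2.7947 × +15.8% = +44.2%.

+44.2%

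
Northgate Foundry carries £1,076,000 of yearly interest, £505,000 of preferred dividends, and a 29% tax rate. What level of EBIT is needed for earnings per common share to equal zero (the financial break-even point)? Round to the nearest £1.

£1,787,268

Preferred dividends are paid after tax, so their pre-tax equivalent is £505,000 ÷ (1 − 0.29) = £711,267.61.
EPS = 0 when EBIT covers interest plus the pre-tax preferred burden: £1,076,000 + £711,267.61 = £1,787,267.61.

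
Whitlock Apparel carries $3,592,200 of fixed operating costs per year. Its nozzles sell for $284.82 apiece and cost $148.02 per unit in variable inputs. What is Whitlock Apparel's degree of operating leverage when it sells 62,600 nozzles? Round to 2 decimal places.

Contribution at this volume is 62,600 × $136.80 = $8,563,680.00.
Operating income = contribution − fixed costs = $8,563,680.00 − $3,592,200 = $4,971,480.00.
So DOL = total CM / EBIT = $8,563,680.00 / $4,971,480.00 = 1.7226.

1.72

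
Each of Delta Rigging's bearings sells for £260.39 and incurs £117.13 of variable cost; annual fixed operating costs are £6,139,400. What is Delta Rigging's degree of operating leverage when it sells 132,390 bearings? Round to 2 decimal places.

1.48

Total contribution margin = 132,390 × £143.26 = £18,966,191.40.
Subtracting fixed costs: EBIT = £18,966,191.40 − £6,139,400 = £12,826,791.40.
So DOL = total CM / EBIT = £18,966,191.40 / £12,826,791.40 = 1.4786.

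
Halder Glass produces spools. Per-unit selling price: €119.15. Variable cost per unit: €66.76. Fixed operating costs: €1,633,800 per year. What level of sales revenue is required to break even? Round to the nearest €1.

CM per unit = €119.15 − €66.76 = €52.39; CM ratio = €52.39 / €119.15 = 0.4397.
Break-even sales = FC ÷ CM ratio = €1,633,800 × €119.15 / €52.39 = €3,715,733.

€3,715,733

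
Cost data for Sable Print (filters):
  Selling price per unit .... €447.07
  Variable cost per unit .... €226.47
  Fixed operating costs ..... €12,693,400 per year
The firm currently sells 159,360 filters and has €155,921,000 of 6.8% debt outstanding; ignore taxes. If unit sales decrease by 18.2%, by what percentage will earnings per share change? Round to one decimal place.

At 159,360 units, contribution = 159,360 × €220.60 = €35,154,816.00.
Subtracting fixed costs: EBIT = €35,154,816.00 − €12,693,400 = €22,461,416.00.
After interest of €10,602,628.00, pre-tax earnings = €11,858,788.00.
DCL = total CM / (EBIT − I) = €35,154,816.00 / €11,858,788.00 = 2.9645.
EPS therefore changes by 2.9645 × (-18.2%) = -54.0%.

-54.0%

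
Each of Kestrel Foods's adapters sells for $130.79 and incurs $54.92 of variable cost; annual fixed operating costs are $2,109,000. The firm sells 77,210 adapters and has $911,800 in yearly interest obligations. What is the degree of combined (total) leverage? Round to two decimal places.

Total contribution margin = 77,210 × $75.87 = $5,857,922.70.
EBIT = $5,857,922.70 − $2,109,000 = $3,748,922.70. Interest = $911,800.00, so EBIT − I = $2,837,122.70.
DCL = contribution ÷ (EBIT − I) = $5,857,922.70 ÷ $2,837,122.70 = 2.0647.

2.06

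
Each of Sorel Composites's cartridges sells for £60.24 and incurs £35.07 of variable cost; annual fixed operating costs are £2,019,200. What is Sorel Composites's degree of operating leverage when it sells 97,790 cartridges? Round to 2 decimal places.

5.57

Contribution at this volume is 97,790 × £25.17 = £2,461,374.30.
Subtracting fixed costs: EBIT = £2,461,374.30 − £2,019,200 = £442,174.30.
DOL = contribution ÷ EBIT = £2,461,374.30 ÷ £442,174.30 = 5.5665.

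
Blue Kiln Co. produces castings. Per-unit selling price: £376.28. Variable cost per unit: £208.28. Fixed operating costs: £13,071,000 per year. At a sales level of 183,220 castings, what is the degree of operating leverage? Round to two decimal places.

1.74

At 183,220 units, contribution = 183,220 × £168.00 = £30,780,960.00.
Operating income = contribution − fixed costs = £30,780,960.00 − £13,071,000 = £17,709,960.00.
So DOL = total CM / EBIT = £30,780,960.00 / £17,709,960.00 = 1.7381.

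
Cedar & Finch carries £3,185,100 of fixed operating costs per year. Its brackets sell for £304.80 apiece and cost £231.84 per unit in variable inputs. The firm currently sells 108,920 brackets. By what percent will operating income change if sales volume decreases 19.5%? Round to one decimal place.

Contribution at this volume is 108,920 × £72.96 = £7,946,803.20.
EBIT = £7,946,803.20 − £3,185,100 = £4,761,703.20.
So DOL = total CM / EBIT = £7,946,803.20 / £4,761,703.20 = 1.6689.
So EBIT moves 1.6689 × (-19.5%) = -32.5%.

-32.5%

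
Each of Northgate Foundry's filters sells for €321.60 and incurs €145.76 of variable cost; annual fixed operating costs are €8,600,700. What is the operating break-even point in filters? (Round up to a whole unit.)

48,913 filters

Unit CM = price − variable cost = €321.60 − €145.76 = €175.84.
Break-even volume = fixed costs ÷ CM per unit = €8,600,700 ÷ €175.84 = 48,912.08, so 48,913 filters.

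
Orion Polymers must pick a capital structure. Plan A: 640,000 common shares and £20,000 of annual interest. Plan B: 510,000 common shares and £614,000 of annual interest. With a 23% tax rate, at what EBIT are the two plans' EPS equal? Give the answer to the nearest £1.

£2,944,308

Set EPS_A = EPS_B: (EBIT − £20,000)(1 − 0.23) ÷ 640,000 = (EBIT − £614,000)(1 − 0.23) ÷ 510,000.
Cancelling (1 − t) and cross-multiplying: 510,000·(EBIT − 20,000) = 640,000·(EBIT − 614,000).
Solving, EBIT = (614,000·640,000 − 20,000·510,000) / (640,000 − 510,000) = 382,760,000,000 / 130,000 = 2,944,307.69.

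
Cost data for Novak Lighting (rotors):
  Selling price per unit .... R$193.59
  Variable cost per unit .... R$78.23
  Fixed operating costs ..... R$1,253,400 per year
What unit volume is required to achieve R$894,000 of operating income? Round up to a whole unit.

18,615 rotors

Contribution margin per unit = R$193.59 − R$78.23 = R$115.36.
Units = (FC + target) / CM = (R$1,253,400 + R$894,000) / R$115.36 = 18,614.77, so 18,615 rotors.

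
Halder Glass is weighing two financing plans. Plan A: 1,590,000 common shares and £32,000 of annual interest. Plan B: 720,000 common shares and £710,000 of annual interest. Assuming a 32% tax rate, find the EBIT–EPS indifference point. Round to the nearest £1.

Set EPS_A = EPS_B: (EBIT − £32,000)(1 − 0.32) ÷ 1,590,000 = (EBIT − £710,000)(1 − 0.32) ÷ 720,000.
The (1 − t) factor cancels: (EBIT − 32,000) × 720,000 = (EBIT − 710,000) × 1,590,000.
EBIT × (1,590,000 − 720,000) = 710,000 × 1,590,000 − 32,000 × 720,000 = 1,105,860,000,000, so EBIT = 1,105,860,000,000 ÷ 870,000 = 1,271,103.45.

£1,271,103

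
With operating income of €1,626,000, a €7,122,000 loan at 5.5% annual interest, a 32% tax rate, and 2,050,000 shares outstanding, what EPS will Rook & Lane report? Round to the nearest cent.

Interest = €391,710.00, so EBT = €1,626,000 − €391,710.00 = €1,234,290.00.
Net income = €1,234,290.00 × (1 − 0.32) = €839,317.20.
Per share: €839,317.20 / 2,050,000 shares = €0.41.

€0.41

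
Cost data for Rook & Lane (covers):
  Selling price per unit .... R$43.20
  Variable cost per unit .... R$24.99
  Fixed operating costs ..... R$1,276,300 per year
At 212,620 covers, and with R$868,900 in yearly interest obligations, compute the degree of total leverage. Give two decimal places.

2.24

Contribution at this volume is 212,620 × R$18.21 = R$3,871,810.20.
EBIT = R$3,871,810.20 − R$1,276,300 = R$2,595,510.20. Interest = R$868,900.00.
DOL = R$3,871,810.20 ÷ R$2,595,510.20 = 1.4917; DFL = R$2,595,510.20 ÷ R$1,726,610.20 = 1.5032.
Combined leverage = 1.4917 × 1.5032 = 2.2423.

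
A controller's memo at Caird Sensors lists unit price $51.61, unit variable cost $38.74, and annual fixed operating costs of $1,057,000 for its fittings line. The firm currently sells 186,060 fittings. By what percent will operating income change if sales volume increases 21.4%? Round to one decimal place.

Total contribution margin = 186,060 × $12.87 = $2,394,592.20.
Subtracting fixed costs: EBIT = $2,394,592.20 − $1,057,000 = $1,337,592.20.
DOL = contribution ÷ EBIT = $2,394,592.20 ÷ $1,337,592.20 = 1.7902.
So EBIT moves 1.7902 × (+21.4%) = +38.3%.

+38.3%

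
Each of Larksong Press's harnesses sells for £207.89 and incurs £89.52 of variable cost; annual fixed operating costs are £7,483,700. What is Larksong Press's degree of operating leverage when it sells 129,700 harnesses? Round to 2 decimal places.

1.95

At 129,700 units, contribution = 129,700 × £118.37 = £15,352,589.00.
EBIT = £15,352,589.00 − £7,483,700 = £7,868,889.00.
DOL = contribution ÷ EBIT = £15,352,589.00 ÷ £7,868,889.00 = 1.9510.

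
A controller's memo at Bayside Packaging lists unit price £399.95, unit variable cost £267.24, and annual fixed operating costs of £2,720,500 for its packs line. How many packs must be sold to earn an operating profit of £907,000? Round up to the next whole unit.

Each unit contributes £399.95 − £267.24 = £132.71.
Need Q such that Q × £132.71 − £2,720,500 = £907,000, i.e. Q = £3,627,500 / £132.71 = 27,334.04 → 27,335.

27,335 packs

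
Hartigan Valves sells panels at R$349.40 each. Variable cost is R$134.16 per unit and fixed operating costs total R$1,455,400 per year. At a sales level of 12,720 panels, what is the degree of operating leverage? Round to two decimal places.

2.13

At 12,720 units, contribution = 12,720 × R$215.24 = R$2,737,852.80.
EBIT = R$2,737,852.80 − R$1,455,400 = R$1,282,452.80.
Degree of operating leverage = R$2,737,852.80 / R$1,282,452.80 = 2.1349.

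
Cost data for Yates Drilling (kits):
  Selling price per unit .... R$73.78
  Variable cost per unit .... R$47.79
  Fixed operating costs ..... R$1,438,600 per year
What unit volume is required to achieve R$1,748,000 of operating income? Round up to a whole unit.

Contribution margin per unit = R$73.78 − R$47.79 = R$25.99.
Required volume = (fixed costs + target profit) ÷ CM = (R$1,438,600 + R$1,748,000) ÷ R$25.99 = 122,608.70, so 122,609 kits.

122,609 kits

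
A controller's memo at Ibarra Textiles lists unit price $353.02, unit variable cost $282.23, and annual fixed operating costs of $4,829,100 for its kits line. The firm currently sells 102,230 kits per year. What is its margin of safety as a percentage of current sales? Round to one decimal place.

33.3%

Contribution margin per unit = $353.02 − $282.23 = $70.79. Break-even units = $4,829,100 ÷ $70.79 = 68,217.26; break-even revenue = 68,217.26 × $353.02 = $24,082,057.95.
Actual sales revenue = 102,230 × $353.02 = $36,089,234.60.
Margin of safety = ($36,089,234.60 − $24,082,057.95) ÷ $36,089,234.60 = 33.3%.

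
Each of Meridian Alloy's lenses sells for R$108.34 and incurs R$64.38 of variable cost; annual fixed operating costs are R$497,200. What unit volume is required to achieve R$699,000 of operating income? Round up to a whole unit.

Contribution margin per unit = R$108.34 − R$64.38 = R$43.96.
Required volume = (fixed costs + target profit) ÷ CM = (R$497,200 + R$699,000) ÷ R$43.96 = 27,211.10, so 27,212 lenses.

27,212 lenses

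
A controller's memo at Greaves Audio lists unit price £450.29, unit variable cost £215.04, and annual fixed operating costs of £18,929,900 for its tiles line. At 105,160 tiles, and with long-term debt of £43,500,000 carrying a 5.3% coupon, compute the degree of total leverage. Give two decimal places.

7.06

Total contribution margin = 105,160 × £235.25 = £24,738,890.00.
Operating income = contribution − fixed costs = £24,738,890.00 − £18,929,900 = £5,808,990.00. Interest = £2,305,500.00, so EBIT − I = £3,503,490.00.
Degree of total leverage = total CM / (EBIT − interest) = £24,738,890.00 / £3,503,490.00 = 7.0612.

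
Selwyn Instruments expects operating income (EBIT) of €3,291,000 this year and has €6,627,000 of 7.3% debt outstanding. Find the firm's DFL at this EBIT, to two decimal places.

Interest = €483,771.00.
Degree of financial leverage = EBIT / (EBIT − interest) = €3,291,000 / €2,807,229.00 = 1.1723.

1.17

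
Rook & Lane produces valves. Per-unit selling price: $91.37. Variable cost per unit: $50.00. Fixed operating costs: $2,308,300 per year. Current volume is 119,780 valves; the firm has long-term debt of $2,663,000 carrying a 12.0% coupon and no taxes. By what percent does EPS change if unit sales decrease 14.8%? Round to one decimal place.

-31.5%

Contribution at this volume is 119,780 × $41.37 = $4,955,298.60.
EBIT = $4,955,298.60 − $2,308,300 = $2,646,998.60.
After interest of $319,560.00, pre-tax earnings = $2,327,438.60.
DCL = total CM / (EBIT − I) = $4,955,298.60 / $2,327,438.60 = 2.1291.
EPS therefore changes by 2.1291 × (-14.8%) = -31.5%.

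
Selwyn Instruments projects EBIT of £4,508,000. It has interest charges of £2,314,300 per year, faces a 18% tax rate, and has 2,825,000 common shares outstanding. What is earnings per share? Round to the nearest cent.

Pre-tax income = £4,508,000 − £2,314,300.00 = £2,193,700.00.
After tax at 18%: net income = £2,193,700.00 × 0.82 = £1,798,834.00.
Per share: £1,798,834.00 / 2,825,000 shares = £0.64.

£0.64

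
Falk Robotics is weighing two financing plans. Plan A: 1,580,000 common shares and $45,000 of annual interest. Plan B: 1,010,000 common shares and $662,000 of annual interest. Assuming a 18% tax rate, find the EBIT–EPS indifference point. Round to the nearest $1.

$1,755,281

Set EPS_A = EPS_B: (EBIT − $45,000)(1 − 0.18) ÷ 1,580,000 = (EBIT − $662,000)(1 − 0.18) ÷ 1,010,000.
The (1 − t) factor cancels: (EBIT − 45,000) × 1,010,000 = (EBIT − 662,000) × 1,580,000.
Solving, EBIT = (662,000·1,580,000 − 45,000·1,010,000) / (1,580,000 − 1,010,000) = 1,000,510,000,000 / 570,000 = 1,755,280.70.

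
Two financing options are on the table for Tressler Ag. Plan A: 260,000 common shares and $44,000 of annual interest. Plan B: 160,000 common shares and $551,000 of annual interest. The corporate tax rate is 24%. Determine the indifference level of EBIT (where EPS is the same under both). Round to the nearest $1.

$1,362,200

At indifference, (EBIT − 44,000)(1 − t)/260,000 = (EBIT − 551,000)(1 − t)/160,000.
The (1 − t) factor cancels: (EBIT − 44,000) × 160,000 = (EBIT − 551,000) × 260,000.
Solving, EBIT = (551,000·260,000 − 44,000·160,000) / (260,000 − 160,000) = 136,220,000,000 / 100,000 = 1,362,200.00.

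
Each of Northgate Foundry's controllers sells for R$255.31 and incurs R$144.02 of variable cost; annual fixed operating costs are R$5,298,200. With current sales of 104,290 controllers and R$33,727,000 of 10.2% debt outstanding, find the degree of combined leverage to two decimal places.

4.05

At 104,290 units, contribution = 104,290 × R$111.29 = R$11,606,434.10.
EBIT = R$11,606,434.10 − R$5,298,200 = R$6,308,234.10. Interest = R$3,440,154.00, so EBIT − I = R$2,868,080.10.
Degree of total leverage = total CM / (EBIT − interest) = R$11,606,434.10 / R$2,868,080.10 = 4.0468.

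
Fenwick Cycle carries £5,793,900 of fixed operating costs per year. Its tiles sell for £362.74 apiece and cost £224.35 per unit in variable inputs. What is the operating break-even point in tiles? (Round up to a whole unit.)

41,867 tiles

Each unit contributes £362.74 − £224.35 = £138.39.
Break-even volume = fixed costs ÷ CM per unit = £5,793,900 ÷ £138.39 = 41,866.46, so 41,867 tiles.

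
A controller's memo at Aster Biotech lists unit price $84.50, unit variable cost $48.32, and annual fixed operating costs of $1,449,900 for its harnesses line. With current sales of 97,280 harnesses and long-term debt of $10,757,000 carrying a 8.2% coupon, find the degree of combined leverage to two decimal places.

2.96

At 97,280 units, contribution = 97,280 × $36.18 = $3,519,590.40.
EBIT = $3,519,590.40 − $1,449,900 = $2,069,690.40. Interest = $882,074.00.
DOL = $3,519,590.40 ÷ $2,069,690.40 = 1.7005; DFL = $2,069,690.40 ÷ $1,187,616.40 = 1.7427.
Combined leverage = 1.7005 × 1.7427 = 2.9635.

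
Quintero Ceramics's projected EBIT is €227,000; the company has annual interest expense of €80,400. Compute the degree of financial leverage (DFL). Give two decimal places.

Annual interest charges come to €80,400.00.
DFL = EBIT ÷ (EBIT − I) = €227,000 ÷ (€227,000 − €80,400.00) = €227,000 ÷ €146,600.00 = 1.5484.

1.55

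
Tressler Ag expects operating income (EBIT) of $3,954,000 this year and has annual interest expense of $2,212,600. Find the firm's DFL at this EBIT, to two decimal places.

Interest = $2,212,600.00.
DFL = EBIT ÷ (EBIT − I) = $3,954,000 ÷ ($3,954,000 − $2,212,600.00) = $3,954,000 ÷ $1,741,400.00 = 2.2706.

2.27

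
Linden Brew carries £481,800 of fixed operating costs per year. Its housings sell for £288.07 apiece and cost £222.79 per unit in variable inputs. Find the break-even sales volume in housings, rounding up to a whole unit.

Unit CM = price − variable cost = £288.07 − £222.79 = £65.28.
Break-even Q = £481,800 / £65.28 = 7,380.51 → 7,381 housings.

7,381 housings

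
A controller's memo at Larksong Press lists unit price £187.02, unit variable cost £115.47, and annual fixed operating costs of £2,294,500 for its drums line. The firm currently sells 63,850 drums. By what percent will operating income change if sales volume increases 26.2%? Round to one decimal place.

+52.6%

Total contribution margin = 63,850 × £71.55 = £4,568,467.50.
Subtracting fixed costs: EBIT = £4,568,467.50 − £2,294,500 = £2,273,967.50.
So DOL = total CM / EBIT = £4,568,467.50 / £2,273,967.50 = 2.0090.
So EBIT moves 2.0090 × (+26.2%) = +52.6%.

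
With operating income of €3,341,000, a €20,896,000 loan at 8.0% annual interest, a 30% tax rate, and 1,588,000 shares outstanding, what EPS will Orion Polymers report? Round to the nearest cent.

Interest = €1,671,680.00, so EBT = €3,341,000 − €1,671,680.00 = €1,669,320.00.
After tax at 30%: net income = €1,669,320.00 × 0.70 = €1,168,524.00.
EPS = €1,168,524.00 ÷ 1,588,000 = €0.74.

€0.74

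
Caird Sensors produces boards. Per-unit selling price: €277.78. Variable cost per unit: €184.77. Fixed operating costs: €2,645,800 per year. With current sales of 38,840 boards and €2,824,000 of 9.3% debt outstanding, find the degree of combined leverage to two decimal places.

Total contribution margin = 38,840 × €93.01 = €3,612,508.40.
Operating income = contribution − fixed costs = €3,612,508.40 − €2,645,800 = €966,708.40. Interest = €262,632.00, so EBIT − I = €704,076.40.
Degree of total leverage = total CM / (EBIT − interest) = €3,612,508.40 / €704,076.40 = 5.1308.

5.13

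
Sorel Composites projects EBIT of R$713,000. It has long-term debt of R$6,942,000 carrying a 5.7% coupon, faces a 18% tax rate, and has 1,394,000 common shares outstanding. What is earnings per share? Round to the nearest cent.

R$0.19

Pre-tax income = R$713,000 − R$395,694.00 = R$317,306.00.
After tax at 18%: net income = R$317,306.00 × 0.82 = R$260,190.92.
Per share: R$260,190.92 / 1,394,000 shares = R$0.19.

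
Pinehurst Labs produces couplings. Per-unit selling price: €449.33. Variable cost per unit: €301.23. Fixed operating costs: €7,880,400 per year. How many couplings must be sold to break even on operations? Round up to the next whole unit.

53,210 couplings

Each unit contributes €449.33 − €301.23 = €148.10.
Units to break even: €7,880,400 ÷ €148.10 = 53,209.99, rounded up to 53,210.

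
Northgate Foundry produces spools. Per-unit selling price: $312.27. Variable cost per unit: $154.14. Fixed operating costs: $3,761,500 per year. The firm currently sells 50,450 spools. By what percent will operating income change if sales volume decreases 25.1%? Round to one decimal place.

-47.5%

Total contribution margin = 50,450 × $158.13 = $7,977,658.50.
Operating income = contribution − fixed costs = $7,977,658.50 − $3,761,500 = $4,216,158.50.
So DOL = total CM / EBIT = $7,977,658.50 / $4,216,158.50 = 1.8922.
So EBIT moves 1.8922 × (-25.1%) = -47.5%.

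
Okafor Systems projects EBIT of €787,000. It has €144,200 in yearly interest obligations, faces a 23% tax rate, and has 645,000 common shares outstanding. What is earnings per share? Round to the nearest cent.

Pre-tax income = €787,000 − €144,200.00 = €642,800.00.
Net income = €642,800.00 × (1 − 0.23) = €494,956.00.
Per share: €494,956.00 / 645,000 shares = €0.77.

€0.77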